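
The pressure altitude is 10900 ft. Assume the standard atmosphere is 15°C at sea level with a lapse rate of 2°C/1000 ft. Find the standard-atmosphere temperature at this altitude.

-6.8°C

ISA temperature = 15 − 2 × (10900/1000) = 15 − 21.8 = -6.8°C.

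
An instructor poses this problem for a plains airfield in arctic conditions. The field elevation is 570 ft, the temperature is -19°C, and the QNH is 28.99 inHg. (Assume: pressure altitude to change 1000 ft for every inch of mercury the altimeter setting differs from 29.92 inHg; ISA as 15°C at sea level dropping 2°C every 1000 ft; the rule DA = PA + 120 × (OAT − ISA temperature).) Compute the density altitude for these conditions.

-2220 ft

Pressure altitude = 570 + (29.92 − 28.99) × 1000 = 570 + (+930) = 1500 ft.
ISA temperature at 1500 ft = 15 − 2 × (1500/1000) = 12°C.
ISA deviation = -19 − 12 = -31°C.
Density altitude = 1500 + 120 × (-31) = -2220 ft.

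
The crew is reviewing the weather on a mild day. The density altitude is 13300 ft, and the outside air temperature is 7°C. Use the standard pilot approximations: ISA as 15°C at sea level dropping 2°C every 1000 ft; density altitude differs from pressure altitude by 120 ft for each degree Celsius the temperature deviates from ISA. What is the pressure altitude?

11500 ft

DA = PA + 120 × (OAT − (15 − 2·PA/1000)) = PA + 120·OAT − 1800 + 0.24·PA = 1.24·PA + 120·OAT − 1800.
So 1.24·PA = 13300 − 120 × 7 + 1800 = 14260.
PA = 14260 / 1.24 = 11500 ft.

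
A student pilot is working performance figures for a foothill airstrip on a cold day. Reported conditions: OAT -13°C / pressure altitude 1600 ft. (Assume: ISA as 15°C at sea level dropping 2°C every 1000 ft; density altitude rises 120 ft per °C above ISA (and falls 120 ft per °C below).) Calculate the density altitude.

ISA temperature at 1600 ft = 15 − 2 × (1600/1000) = 11.8°C.
ISA deviation = -13 − 11.8 = -24.8°C.
Density altitude = 1600 + 120 × (-24.8) = 1600 + (-2976) = -1376 ft.

-1376 ft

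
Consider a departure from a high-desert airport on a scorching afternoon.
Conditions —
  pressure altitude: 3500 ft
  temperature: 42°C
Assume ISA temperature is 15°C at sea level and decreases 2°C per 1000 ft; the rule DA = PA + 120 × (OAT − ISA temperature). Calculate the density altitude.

7580 ft

ISA temperature at 3500 ft = 15 − 2 × (3500/1000) = 8°C.
ISA deviation = 42 − 8 = +34°C.
Density altitude = 3500 + 120 × (34) = 3500 + (+4080) = 7580 ft.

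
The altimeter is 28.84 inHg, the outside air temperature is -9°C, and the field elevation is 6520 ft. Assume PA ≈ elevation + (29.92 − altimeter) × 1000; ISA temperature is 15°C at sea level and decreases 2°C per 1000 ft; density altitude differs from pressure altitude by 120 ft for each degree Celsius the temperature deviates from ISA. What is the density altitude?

Pressure altitude = 6520 + (29.92 − 28.84) × 1000 = 6520 + (+1080) = 7600 ft.
ISA temperature at 7600 ft = 15 − 2 × (7600/1000) = -0.2°C.
ISA deviation = -9 − (-0.2) = -8.8°C.
Density altitude = 7600 + 120 × (-8.8) = 6544 ft.

6544 ft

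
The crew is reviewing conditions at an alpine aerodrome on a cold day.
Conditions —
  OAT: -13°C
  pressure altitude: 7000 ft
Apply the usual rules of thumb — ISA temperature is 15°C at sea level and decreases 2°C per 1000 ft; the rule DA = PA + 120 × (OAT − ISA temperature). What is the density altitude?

ISA temperature at 7000 ft = 15 − 2 × (7000/1000) = 1°C.
ISA deviation = -13 − 1 = -14°C.
Density altitude = 7000 + 120 × (-14) = 7000 + (-1680) = 5320 ft.

5320 ft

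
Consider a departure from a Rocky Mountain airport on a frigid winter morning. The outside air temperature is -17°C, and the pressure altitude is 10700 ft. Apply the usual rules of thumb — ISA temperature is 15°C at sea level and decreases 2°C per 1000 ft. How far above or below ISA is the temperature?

ISA-10.6°C

ISA temperature at 10700 ft = 15 − 2 × (10700/1000) = -6.4°C.
Deviation = OAT − ISA = -17 − (-6.4) = -10.6°C.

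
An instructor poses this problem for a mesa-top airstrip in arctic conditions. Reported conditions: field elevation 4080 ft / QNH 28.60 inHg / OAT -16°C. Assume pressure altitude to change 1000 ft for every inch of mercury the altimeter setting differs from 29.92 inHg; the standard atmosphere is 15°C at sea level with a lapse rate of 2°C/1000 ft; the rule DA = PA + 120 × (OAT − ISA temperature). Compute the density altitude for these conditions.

2976 ft

Pressure altitude = 4080 + (29.92 − 28.60) × 1000 = 4080 + (+1320) = 5400 ft.
ISA temperature at 5400 ft = 15 − 2 × (5400/1000) = 4.2°C.
ISA deviation = -16 − 4.2 = -20.2°C.
Density altitude = 5400 + 120 × (-20.2) = 2976 ft.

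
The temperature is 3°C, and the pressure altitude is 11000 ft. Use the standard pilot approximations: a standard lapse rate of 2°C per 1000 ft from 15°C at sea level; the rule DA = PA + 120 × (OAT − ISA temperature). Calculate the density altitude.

ISA temperature at 11000 ft = 15 − 2 × (11000/1000) = -7°C.
ISA deviation = 3 − (-7) = +10°C.
Density altitude = 11000 + 120 × (10) = 11000 + (+1200) = 12200 ft.

12200 ft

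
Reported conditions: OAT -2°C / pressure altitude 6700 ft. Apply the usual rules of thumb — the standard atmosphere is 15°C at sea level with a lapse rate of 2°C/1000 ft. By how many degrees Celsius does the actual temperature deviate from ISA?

ISA-3.6°C

ISA temperature at 6700 ft = 15 − 2 × (6700/1000) = 1.6°C.
Deviation = OAT − ISA = -2 − 1.6 = -3.6°C.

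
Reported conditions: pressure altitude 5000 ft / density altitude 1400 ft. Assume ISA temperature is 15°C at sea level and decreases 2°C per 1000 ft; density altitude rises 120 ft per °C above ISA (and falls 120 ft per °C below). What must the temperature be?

-25°C

Density altitude − pressure altitude = 1400 − 5000 = -3600 ft.
At 120 ft/°C that is an ISA deviation of -3600/120 = -30°C.
ISA temperature at 5000 ft = 15 − 2 × (5000/1000) = 5°C.
OAT = ISA + deviation = 5 + (-30) = -25°C.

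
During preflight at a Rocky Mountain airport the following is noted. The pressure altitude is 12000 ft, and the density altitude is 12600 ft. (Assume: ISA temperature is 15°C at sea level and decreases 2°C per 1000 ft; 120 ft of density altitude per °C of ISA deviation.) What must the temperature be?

-4°C

Density altitude − pressure altitude = 12600 − 12000 = +600 ft.
At 120 ft/°C that is an ISA deviation of 600/120 = +5°C.
ISA temperature at 12000 ft = 15 − 2 × (12000/1000) = -9°C.
OAT = ISA + deviation = -9 + (+5) = -4°C.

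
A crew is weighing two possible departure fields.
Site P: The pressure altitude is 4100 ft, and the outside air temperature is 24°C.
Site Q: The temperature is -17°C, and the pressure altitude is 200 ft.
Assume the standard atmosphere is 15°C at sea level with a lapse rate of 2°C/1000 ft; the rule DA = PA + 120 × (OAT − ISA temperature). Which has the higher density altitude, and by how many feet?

Site P by 9756 ft

Site P: ISA temp = 6.8°C, deviation +17.2°C, DA = 4100 + 120 × 17.2 = 6164 ft.
Site Q: ISA temp = 14.6°C, deviation -31.6°C, DA = 200 + 120 × (-31.6) = -3592 ft.
Site P is higher by 6164 − (-3592) = 9756 ft.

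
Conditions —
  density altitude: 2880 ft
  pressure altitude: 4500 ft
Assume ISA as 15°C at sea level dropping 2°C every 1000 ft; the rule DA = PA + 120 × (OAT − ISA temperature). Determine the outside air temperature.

Density altitude − pressure altitude = 2880 − 4500 = -1620 ft.
At 120 ft/°C that is an ISA deviation of -1620/120 = -13.5°C.
ISA temperature at 4500 ft = 15 − 2 × (4500/1000) = 6°C.
OAT = ISA + deviation = 6 + (-13.5) = -7.5°C.

-7.5°C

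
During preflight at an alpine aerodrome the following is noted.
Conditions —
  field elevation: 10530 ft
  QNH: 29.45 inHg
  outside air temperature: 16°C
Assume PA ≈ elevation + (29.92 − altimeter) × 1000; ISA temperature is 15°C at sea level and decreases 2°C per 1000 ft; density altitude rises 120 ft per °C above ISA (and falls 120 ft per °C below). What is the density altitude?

13760 ft

Pressure altitude = 10530 + (29.92 − 29.45) × 1000 = 10530 + (+470) = 11000 ft.
ISA temperature at 11000 ft = 15 − 2 × (11000/1000) = -7°C.
ISA deviation = 16 − (-7) = +23°C.
Density altitude = 11000 + 120 × (23) = 13760 ft.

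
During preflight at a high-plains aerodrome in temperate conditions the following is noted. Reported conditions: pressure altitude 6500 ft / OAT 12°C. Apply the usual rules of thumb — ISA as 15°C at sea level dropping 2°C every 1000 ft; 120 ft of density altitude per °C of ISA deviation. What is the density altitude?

7700 ft

ISA temperature at 6500 ft = 15 − 2 × (6500/1000) = 2°C.
ISA deviation = 12 − 2 = +10°C.
Density altitude = 6500 + 120 × (10) = 6500 + (+1200) = 7700 ft.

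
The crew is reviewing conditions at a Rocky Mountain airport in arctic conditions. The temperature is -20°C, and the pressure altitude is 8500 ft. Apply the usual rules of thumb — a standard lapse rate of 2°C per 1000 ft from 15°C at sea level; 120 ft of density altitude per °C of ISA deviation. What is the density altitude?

ISA temperature at 8500 ft = 15 − 2 × (8500/1000) = -2°C.
ISA deviation = -20 − (-2) = -18°C.
Density altitude = 8500 + 120 × (-18) = 8500 + (-2160) = 6340 ft.

6340 ft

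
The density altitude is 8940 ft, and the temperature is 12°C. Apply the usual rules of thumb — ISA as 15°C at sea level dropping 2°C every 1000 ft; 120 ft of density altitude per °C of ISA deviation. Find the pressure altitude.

DA = PA + 120 × (OAT − (15 − 2·PA/1000)) = PA + 120·OAT − 1800 + 0.24·PA = 1.24·PA + 120·OAT − 1800.
So 1.24·PA = 8940 − 120 × 12 + 1800 = 9300.
PA = 9300 / 1.24 = 7500 ft.

7500 ft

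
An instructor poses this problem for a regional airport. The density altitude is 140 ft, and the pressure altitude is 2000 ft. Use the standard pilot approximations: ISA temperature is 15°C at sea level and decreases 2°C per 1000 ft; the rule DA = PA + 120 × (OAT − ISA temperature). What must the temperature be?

Density altitude − pressure altitude = 140 − 2000 = -1860 ft.
At 120 ft/°C that is an ISA deviation of -1860/120 = -15.5°C.
ISA temperature at 2000 ft = 15 − 2 × (2000/1000) = 11°C.
OAT = ISA + deviation = 11 + (-15.5) = -4.5°C.

-4.5°C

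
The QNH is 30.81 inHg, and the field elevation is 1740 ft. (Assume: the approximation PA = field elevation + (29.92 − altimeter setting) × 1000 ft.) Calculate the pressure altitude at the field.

Pressure correction = (29.92 − 30.81) × 1000 = -890 ft.
Pressure altitude = 1740 + (-890) = 850 ft.

850 ft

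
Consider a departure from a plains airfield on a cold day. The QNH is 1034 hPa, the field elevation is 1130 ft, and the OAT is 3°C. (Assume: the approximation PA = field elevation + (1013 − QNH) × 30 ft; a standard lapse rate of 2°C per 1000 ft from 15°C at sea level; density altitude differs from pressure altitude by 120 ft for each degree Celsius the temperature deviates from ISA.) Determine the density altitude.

-820 ft

Pressure altitude = 1130 + (1013 − 1034) × 30 = 1130 + (-630) = 500 ft.
ISA temperature at 500 ft = 15 − 2 × (500/1000) = 14°C.
ISA deviation = 3 − 14 = -11°C.
Density altitude = 500 + 120 × (-11) = -820 ft.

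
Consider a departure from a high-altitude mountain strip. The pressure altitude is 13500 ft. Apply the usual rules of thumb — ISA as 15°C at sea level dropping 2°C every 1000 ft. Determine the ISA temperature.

ISA temperature = 15 − 2 × (13500/1000) = 15 − 27 = -12°C.

-12°C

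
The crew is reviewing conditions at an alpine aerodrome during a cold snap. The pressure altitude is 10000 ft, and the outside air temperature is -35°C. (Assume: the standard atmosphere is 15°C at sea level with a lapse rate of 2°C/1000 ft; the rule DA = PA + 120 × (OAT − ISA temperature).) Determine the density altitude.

6400 ft

ISA temperature at 10000 ft = 15 − 2 × (10000/1000) = -5°C.
ISA deviation = -35 − (-5) = -30°C.
Density altitude = 10000 + 120 × (-30) = 10000 + (-3600) = 6400 ft.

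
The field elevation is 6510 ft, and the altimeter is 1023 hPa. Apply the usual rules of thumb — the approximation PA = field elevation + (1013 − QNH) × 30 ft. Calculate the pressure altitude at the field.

6210 ft

Pressure correction = (1013 − 1023) × 30 = -300 ft.
Pressure altitude = 6510 + (-300) = 6210 ft.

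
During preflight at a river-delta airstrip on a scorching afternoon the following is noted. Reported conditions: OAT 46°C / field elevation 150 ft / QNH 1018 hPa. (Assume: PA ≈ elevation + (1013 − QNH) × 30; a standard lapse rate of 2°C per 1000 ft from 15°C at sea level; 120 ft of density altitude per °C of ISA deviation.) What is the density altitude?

3720 ft

Pressure altitude = 150 + (1013 − 1018) × 30 = 150 + (-150) = 0 ft.
ISA temperature at 0 ft = 15 − 2 × (0/1000) = 15°C.
ISA deviation = 46 − 15 = +31°C.
Density altitude = 0 + 120 × (31) = 3720 ft.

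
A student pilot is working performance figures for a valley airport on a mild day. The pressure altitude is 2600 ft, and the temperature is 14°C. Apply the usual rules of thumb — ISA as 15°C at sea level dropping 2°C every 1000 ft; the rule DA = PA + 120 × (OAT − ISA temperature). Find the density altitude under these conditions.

ISA temperature at 2600 ft = 15 − 2 × (2600/1000) = 9.8°C.
ISA deviation = 14 − 9.8 = +4.2°C.
Density altitude = 2600 + 120 × (4.2) = 2600 + (+504) = 3104 ft.

3104 ft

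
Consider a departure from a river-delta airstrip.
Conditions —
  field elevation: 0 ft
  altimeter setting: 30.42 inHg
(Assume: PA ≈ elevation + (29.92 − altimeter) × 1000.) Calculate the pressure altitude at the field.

-500 ft

Pressure correction = (29.92 − 30.42) × 1000 = -500 ft.
Pressure altitude = 0 + (-500) = -500 ft.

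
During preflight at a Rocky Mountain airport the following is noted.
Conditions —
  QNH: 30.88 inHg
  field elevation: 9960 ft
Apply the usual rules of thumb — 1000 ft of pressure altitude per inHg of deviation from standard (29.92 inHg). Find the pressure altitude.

Pressure correction = (29.92 − 30.88) × 1000 = -960 ft.
Pressure altitude = 9960 + (-960) = 9000 ft.

9000 ft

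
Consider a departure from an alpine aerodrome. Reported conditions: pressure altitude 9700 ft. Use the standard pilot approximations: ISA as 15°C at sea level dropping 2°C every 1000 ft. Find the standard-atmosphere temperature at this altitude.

-4.4°C

ISA temperature = 15 − 2 × (9700/1000) = 15 − 19.4 = -4.4°C.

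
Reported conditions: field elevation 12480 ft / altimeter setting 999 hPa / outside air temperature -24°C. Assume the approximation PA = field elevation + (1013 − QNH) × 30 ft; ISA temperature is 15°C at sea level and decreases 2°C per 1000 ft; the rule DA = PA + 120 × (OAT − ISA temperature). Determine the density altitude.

Pressure altitude = 12480 + (1013 − 999) × 30 = 12480 + (+420) = 12900 ft.
ISA temperature at 12900 ft = 15 − 2 × (12900/1000) = -10.8°C.
ISA deviation = -24 − (-10.8) = -13.2°C.
Density altitude = 12900 + 120 × (-13.2) = 11316 ft.

11316 ft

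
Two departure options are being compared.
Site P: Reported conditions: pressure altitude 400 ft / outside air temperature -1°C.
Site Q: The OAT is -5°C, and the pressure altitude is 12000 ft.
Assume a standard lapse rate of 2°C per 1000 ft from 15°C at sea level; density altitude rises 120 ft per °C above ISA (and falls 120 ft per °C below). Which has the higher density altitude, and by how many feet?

Site P: ISA temp = 14.2°C, deviation -15.2°C, DA = 400 + 120 × (-15.2) = -1424 ft.
Site Q: ISA temp = -9°C, deviation +4°C, DA = 12000 + 120 × 4 = 12480 ft.
Site Q is higher by 12480 − (-1424) = 13904 ft.

Site Q by 13904 ft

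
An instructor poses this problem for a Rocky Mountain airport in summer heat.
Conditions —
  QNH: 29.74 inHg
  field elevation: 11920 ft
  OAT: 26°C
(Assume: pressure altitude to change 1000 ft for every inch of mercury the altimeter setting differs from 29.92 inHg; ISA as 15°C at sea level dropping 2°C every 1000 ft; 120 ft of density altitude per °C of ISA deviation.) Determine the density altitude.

Pressure altitude = 11920 + (29.92 − 29.74) × 1000 = 11920 + (+180) = 12100 ft.
ISA temperature at 12100 ft = 15 − 2 × (12100/1000) = -9.2°C.
ISA deviation = 26 − (-9.2) = +35.2°C.
Density altitude = 12100 + 120 × (35.2) = 16324 ft.

16324 ft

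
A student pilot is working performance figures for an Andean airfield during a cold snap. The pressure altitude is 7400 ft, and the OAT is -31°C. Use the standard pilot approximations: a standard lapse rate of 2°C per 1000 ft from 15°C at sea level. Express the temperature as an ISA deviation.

ISA-31.2°C

ISA temperature at 7400 ft = 15 − 2 × (7400/1000) = 0.2°C.
Deviation = OAT − ISA = -31 − 0.2 = -31.2°C.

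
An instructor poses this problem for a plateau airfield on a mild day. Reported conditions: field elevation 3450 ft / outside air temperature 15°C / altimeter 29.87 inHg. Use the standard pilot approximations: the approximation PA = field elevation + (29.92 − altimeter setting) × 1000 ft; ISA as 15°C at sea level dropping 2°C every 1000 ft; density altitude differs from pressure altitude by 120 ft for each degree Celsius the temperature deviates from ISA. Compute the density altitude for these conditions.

4340 ft

Pressure altitude = 3450 + (29.92 − 29.87) × 1000 = 3450 + (+50) = 3500 ft.
ISA temperature at 3500 ft = 15 − 2 × (3500/1000) = 8°C.
ISA deviation = 15 − 8 = +7°C.
Density altitude = 3500 + 120 × (7) = 4340 ft.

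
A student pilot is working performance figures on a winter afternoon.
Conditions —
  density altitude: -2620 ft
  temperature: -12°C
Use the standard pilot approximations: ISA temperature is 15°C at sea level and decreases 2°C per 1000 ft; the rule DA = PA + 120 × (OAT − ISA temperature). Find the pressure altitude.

DA = PA + 120 × (OAT − (15 − 2·PA/1000)) = PA + 120·OAT − 1800 + 0.24·PA = 1.24·PA + 120·OAT − 1800.
So 1.24·PA = -2620 − 120 × (-12) + 1800 = 620.
PA = 620 / 1.24 = 500 ft.

500 ft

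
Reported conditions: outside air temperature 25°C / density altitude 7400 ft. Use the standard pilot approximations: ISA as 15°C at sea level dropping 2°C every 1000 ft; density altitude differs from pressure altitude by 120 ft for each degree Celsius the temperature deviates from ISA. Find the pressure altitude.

5000 ft

DA = PA + 120 × (OAT − (15 − 2·PA/1000)) = PA + 120·OAT − 1800 + 0.24·PA = 1.24·PA + 120·OAT − 1800.
So 1.24·PA = 7400 − 120 × 25 + 1800 = 6200.
PA = 6200 / 1.24 = 5000 ft.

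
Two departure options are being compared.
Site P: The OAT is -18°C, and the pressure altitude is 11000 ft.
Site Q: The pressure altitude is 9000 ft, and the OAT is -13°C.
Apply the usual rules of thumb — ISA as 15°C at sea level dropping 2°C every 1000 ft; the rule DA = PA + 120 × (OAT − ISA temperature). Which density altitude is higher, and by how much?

Site P: ISA temp = -7°C, deviation -11°C, DA = 11000 + 120 × (-11) = 9680 ft.
Site Q: ISA temp = -3°C, deviation -10°C, DA = 9000 + 120 × (-10) = 7800 ft.
Site P is higher by 9680 − 7800 = 1880 ft.

Site P by 1880 ft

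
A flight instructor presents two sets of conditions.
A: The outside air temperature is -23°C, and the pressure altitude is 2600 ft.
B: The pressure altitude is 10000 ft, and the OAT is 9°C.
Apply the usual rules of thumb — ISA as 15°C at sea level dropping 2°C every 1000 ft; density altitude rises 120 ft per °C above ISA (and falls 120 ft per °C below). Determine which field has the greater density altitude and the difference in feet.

B by 13016 ft

A: ISA temp = 9.8°C, deviation -32.8°C, DA = 2600 + 120 × (-32.8) = -1336 ft.
B: ISA temp = -5°C, deviation +14°C, DA = 10000 + 120 × 14 = 11680 ft.
B is higher by 11680 − (-1336) = 13016 ft.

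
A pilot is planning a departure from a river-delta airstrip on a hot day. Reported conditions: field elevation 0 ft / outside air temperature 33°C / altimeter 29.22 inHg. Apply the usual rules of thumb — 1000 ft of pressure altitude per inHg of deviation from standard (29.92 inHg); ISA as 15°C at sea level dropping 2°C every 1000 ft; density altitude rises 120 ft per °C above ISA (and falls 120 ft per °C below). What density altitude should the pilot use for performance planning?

3028 ft

Pressure altitude = 0 + (29.92 − 29.22) × 1000 = 0 + (+700) = 700 ft.
ISA temperature at 700 ft = 15 − 2 × (700/1000) = 13.6°C.
ISA deviation = 33 − 13.6 = +19.4°C.
Density altitude = 700 + 120 × (19.4) = 3028 ft.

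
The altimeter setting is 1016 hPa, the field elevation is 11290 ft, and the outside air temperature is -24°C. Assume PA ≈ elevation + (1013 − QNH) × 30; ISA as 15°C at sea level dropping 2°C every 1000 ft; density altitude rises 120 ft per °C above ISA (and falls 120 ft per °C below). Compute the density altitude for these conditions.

Pressure altitude = 11290 + (1013 − 1016) × 30 = 11290 + (-90) = 11200 ft.
ISA temperature at 11200 ft = 15 − 2 × (11200/1000) = -7.4°C.
ISA deviation = -24 − (-7.4) = -16.6°C.
Density altitude = 11200 + 120 × (-16.6) = 9208 ft.

9208 ft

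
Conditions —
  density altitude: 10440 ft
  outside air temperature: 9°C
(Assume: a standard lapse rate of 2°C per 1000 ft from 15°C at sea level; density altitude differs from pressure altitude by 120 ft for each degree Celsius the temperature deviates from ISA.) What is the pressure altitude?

9000 ft

DA = PA + 120 × (OAT − (15 − 2·PA/1000)) = PA + 120·OAT − 1800 + 0.24·PA = 1.24·PA + 120·OAT − 1800.
So 1.24·PA = 10440 − 120 × 9 + 1800 = 11160.
PA = 11160 / 1.24 = 9000 ft.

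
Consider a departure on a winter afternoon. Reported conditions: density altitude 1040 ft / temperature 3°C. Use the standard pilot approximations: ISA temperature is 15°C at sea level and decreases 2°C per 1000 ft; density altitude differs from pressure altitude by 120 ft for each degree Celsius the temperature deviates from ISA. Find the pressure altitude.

DA = PA + 120 × (OAT − (15 − 2·PA/1000)) = PA + 120·OAT − 1800 + 0.24·PA = 1.24·PA + 120·OAT − 1800.
So 1.24·PA = 1040 − 120 × 3 + 1800 = 2480.
PA = 2480 / 1.24 = 2000 ft.

2000 ft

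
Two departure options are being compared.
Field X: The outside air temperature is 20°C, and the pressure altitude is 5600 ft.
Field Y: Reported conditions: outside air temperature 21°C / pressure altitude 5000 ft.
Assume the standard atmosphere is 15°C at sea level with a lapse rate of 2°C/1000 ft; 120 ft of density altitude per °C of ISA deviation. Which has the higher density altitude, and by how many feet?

Field X: ISA temp = 3.8°C, deviation +16.2°C, DA = 5600 + 120 × 16.2 = 7544 ft.
Field Y: ISA temp = 5°C, deviation +16°C, DA = 5000 + 120 × 16 = 6920 ft.
Field X is higher by 7544 − 6920 = 624 ft.

Field X by 624 ft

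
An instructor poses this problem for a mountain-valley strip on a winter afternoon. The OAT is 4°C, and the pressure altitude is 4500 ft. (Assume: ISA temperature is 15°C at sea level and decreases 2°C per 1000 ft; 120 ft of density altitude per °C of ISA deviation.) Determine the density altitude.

ISA temperature at 4500 ft = 15 − 2 × (4500/1000) = 6°C.
ISA deviation = 4 − 6 = -2°C.
Density altitude = 4500 + 120 × (-2) = 4500 + (-240) = 4260 ft.

4260 ft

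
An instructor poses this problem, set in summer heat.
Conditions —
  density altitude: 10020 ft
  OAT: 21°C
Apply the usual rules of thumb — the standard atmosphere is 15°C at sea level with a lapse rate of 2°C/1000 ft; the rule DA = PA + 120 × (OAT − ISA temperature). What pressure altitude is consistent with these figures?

7500 ft

DA = PA + 120 × (OAT − (15 − 2·PA/1000)) = PA + 120·OAT − 1800 + 0.24·PA = 1.24·PA + 120·OAT − 1800.
So 1.24·PA = 10020 − 120 × 21 + 1800 = 9300.
PA = 9300 / 1.24 = 7500 ft.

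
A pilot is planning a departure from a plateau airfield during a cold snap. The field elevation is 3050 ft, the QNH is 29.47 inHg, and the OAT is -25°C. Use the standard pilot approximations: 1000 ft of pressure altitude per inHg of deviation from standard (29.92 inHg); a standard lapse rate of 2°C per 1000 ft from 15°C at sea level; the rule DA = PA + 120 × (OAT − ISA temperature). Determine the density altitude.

-460 ft

Pressure altitude = 3050 + (29.92 − 29.47) × 1000 = 3050 + (+450) = 3500 ft.
ISA temperature at 3500 ft = 15 − 2 × (3500/1000) = 8°C.
ISA deviation = -25 − 8 = -33°C.
Density altitude = 3500 + 120 × (-33) = -460 ft.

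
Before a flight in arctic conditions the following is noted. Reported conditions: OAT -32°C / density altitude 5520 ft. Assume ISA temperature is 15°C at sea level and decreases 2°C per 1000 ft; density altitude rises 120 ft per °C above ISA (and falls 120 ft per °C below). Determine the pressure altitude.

9000 ft

DA = PA + 120 × (OAT − (15 − 2·PA/1000)) = PA + 120·OAT − 1800 + 0.24·PA = 1.24·PA + 120·OAT − 1800.
So 1.24·PA = 5520 − 120 × (-32) + 1800 = 11160.
PA = 11160 / 1.24 = 9000 ft.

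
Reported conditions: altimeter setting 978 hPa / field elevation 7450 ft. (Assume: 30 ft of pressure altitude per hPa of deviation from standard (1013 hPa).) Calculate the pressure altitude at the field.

8500 ft

Pressure correction = (1013 − 978) × 30 = +1050 ft.
Pressure altitude = 7450 + (+1050) = 8500 ft.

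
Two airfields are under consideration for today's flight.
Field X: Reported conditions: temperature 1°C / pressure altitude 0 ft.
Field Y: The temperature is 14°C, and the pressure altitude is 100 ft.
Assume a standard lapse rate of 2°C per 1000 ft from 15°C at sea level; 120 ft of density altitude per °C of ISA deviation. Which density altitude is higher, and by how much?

Field Y by 1684 ft

Field X: ISA temp = 15°C, deviation -14°C, DA = 0 + 120 × (-14) = -1680 ft.
Field Y: ISA temp = 14.8°C, deviation -0.8°C, DA = 100 + 120 × (-0.8) = 4 ft.
Field Y is higher by 4 − (-1680) = 1684 ft.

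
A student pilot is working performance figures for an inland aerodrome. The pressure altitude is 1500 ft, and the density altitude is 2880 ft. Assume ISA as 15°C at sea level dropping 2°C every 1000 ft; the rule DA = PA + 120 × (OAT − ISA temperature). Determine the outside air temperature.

23.5°C

Density altitude − pressure altitude = 2880 − 1500 = +1380 ft.
At 120 ft/°C that is an ISA deviation of 1380/120 = +11.5°C.
ISA temperature at 1500 ft = 15 − 2 × (1500/1000) = 12°C.
OAT = ISA + deviation = 12 + (+11.5) = 23.5°C.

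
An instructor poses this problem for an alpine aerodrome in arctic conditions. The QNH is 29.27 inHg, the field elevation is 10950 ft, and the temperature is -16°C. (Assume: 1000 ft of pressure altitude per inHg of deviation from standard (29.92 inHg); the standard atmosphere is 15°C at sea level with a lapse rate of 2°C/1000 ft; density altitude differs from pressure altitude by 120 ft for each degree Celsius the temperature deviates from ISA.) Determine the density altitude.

10664 ft

Pressure altitude = 10950 + (29.92 − 29.27) × 1000 = 10950 + (+650) = 11600 ft.
ISA temperature at 11600 ft = 15 − 2 × (11600/1000) = -8.2°C.
ISA deviation = -16 − (-8.2) = -7.8°C.
Density altitude = 11600 + 120 × (-7.8) = 10664 ft.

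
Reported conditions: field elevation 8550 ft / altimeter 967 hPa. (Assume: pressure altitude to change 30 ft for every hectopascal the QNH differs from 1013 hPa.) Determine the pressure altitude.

9930 ft

Pressure correction = (1013 − 967) × 30 = +1380 ft.
Pressure altitude = 8550 + (+1380) = 9930 ft.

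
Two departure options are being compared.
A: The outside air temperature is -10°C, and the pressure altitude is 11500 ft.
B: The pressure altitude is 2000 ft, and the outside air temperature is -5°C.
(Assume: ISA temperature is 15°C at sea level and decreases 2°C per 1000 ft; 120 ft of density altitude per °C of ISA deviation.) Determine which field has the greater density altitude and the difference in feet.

A by 11180 ft

A: ISA temp = -8°C, deviation -2°C, DA = 11500 + 120 × (-2) = 11260 ft.
B: ISA temp = 11°C, deviation -16°C, DA = 2000 + 120 × (-16) = 80 ft.
A is higher by 11260 − 80 = 11180 ft.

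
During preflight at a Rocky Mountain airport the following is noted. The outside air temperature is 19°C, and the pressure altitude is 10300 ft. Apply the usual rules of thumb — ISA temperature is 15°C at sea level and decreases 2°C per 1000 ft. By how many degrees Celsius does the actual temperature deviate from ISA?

ISA temperature at 10300 ft = 15 − 2 × (10300/1000) = -5.6°C.
Deviation = OAT − ISA = 19 − (-5.6) = +24.6°C.

ISA+24.6°C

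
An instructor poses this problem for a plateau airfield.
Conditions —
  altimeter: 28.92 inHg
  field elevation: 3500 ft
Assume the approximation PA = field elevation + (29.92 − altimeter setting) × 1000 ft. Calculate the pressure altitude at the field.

Pressure correction = (29.92 − 28.92) × 1000 = +1000 ft.
Pressure altitude = 3500 + (+1000) = 4500 ft.

4500 ft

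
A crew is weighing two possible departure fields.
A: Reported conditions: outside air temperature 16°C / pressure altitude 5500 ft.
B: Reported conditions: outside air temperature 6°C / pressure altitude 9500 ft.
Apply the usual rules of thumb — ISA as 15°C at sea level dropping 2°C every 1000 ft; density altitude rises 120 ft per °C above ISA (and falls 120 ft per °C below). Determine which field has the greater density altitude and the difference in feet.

A: ISA temp = 4°C, deviation +12°C, DA = 5500 + 120 × 12 = 6940 ft.
B: ISA temp = -4°C, deviation +10°C, DA = 9500 + 120 × 10 = 10700 ft.
B is higher by 10700 − 6940 = 3760 ft.

B by 3760 ft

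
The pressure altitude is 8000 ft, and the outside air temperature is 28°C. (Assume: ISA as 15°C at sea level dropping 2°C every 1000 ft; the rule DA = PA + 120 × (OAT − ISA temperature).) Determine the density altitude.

11480 ft

ISA temperature at 8000 ft = 15 − 2 × (8000/1000) = -1°C.
ISA deviation = 28 − (-1) = +29°C.
Density altitude = 8000 + 120 × (29) = 8000 + (+3480) = 11480 ft.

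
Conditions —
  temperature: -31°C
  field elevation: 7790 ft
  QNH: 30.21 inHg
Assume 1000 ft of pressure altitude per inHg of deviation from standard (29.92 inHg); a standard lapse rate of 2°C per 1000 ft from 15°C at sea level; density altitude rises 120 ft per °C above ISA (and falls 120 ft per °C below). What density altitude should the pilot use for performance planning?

Pressure altitude = 7790 + (29.92 − 30.21) × 1000 = 7790 + (-290) = 7500 ft.
ISA temperature at 7500 ft = 15 − 2 × (7500/1000) = 0°C.
ISA deviation = -31 − 0 = -31°C.
Density altitude = 7500 + 120 × (-31) = 3780 ft.

3780 ft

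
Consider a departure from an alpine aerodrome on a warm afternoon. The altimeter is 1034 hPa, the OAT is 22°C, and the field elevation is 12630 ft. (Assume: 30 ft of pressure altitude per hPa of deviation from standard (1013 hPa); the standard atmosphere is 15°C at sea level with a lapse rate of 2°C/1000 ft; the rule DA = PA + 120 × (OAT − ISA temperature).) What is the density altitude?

Pressure altitude = 12630 + (1013 − 1034) × 30 = 12630 + (-630) = 12000 ft.
ISA temperature at 12000 ft = 15 − 2 × (12000/1000) = -9°C.
ISA deviation = 22 − (-9) = +31°C.
Density altitude = 12000 + 120 × (31) = 15720 ft.

15720 ft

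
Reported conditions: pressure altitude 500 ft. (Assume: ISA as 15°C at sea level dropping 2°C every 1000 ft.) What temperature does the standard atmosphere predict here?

ISA temperature = 15 − 2 × (500/1000) = 15 − 1 = 14°C.

14°C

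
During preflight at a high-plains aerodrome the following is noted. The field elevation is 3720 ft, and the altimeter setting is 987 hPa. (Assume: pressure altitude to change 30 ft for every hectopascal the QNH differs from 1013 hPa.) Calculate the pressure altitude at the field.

Pressure correction = (1013 − 987) × 30 = +780 ft.
Pressure altitude = 3720 + (+780) = 4500 ft.

4500 ft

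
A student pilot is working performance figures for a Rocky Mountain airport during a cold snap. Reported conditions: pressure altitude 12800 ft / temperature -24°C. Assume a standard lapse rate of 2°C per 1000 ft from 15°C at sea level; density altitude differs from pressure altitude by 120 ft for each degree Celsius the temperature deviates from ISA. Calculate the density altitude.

ISA temperature at 12800 ft = 15 − 2 × (12800/1000) = -10.6°C.
ISA deviation = -24 − (-10.6) = -13.4°C.
Density altitude = 12800 + 120 × (-13.4) = 12800 + (-1608) = 11192 ft.

11192 ft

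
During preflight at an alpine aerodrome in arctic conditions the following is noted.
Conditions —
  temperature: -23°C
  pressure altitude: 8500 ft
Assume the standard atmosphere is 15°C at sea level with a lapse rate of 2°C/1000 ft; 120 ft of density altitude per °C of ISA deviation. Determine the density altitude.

5980 ft

ISA temperature at 8500 ft = 15 − 2 × (8500/1000) = -2°C.
ISA deviation = -23 − (-2) = -21°C.
Density altitude = 8500 + 120 × (-21) = 8500 + (-2520) = 5980 ft.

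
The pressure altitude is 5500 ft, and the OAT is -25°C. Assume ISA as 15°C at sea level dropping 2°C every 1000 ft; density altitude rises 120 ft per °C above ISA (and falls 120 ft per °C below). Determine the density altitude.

2020 ft

ISA temperature at 5500 ft = 15 − 2 × (5500/1000) = 4°C.
ISA deviation = -25 − 4 = -29°C.
Density altitude = 5500 + 120 × (-29) = 5500 + (-3480) = 2020 ft.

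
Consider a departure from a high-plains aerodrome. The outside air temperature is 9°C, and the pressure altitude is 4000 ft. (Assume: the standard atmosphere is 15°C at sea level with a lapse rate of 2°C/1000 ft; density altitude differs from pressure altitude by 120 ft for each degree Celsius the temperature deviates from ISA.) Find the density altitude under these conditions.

4240 ft

ISA temperature at 4000 ft = 15 − 2 × (4000/1000) = 7°C.
ISA deviation = 9 − 7 = +2°C.
Density altitude = 4000 + 120 × (2) = 4000 + (+240) = 4240 ft.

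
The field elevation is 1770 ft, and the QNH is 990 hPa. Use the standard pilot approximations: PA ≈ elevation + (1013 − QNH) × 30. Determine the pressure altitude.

2460 ft

Pressure correction = (1013 − 990) × 30 = +690 ft.
Pressure altitude = 1770 + (+690) = 2460 ft.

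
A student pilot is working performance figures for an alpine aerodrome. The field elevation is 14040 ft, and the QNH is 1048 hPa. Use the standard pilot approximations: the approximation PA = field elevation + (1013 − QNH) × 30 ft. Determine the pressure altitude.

Pressure correction = (1013 − 1048) × 30 = -1050 ft.
Pressure altitude = 14040 + (-1050) = 12990 ft.

12990 ft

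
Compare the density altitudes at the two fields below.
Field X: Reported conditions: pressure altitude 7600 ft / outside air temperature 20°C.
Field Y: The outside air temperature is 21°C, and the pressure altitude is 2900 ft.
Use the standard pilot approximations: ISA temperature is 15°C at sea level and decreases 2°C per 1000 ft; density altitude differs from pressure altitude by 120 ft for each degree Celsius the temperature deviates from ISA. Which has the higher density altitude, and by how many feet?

Field X: ISA temp = -0.2°C, deviation +20.2°C, DA = 7600 + 120 × 20.2 = 10024 ft.
Field Y: ISA temp = 9.2°C, deviation +11.8°C, DA = 2900 + 120 × 11.8 = 4316 ft.
Field X is higher by 10024 − 4316 = 5708 ft.

Field X by 5708 ft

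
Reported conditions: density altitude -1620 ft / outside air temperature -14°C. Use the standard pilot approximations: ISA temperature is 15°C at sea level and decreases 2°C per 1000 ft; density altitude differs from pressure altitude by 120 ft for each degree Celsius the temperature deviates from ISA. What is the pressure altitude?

1500 ft

DA = PA + 120 × (OAT − (15 − 2·PA/1000)) = PA + 120·OAT − 1800 + 0.24·PA = 1.24·PA + 120·OAT − 1800.
So 1.24·PA = -1620 − 120 × (-14) + 1800 = 1860.
PA = 1860 / 1.24 = 1500 ft.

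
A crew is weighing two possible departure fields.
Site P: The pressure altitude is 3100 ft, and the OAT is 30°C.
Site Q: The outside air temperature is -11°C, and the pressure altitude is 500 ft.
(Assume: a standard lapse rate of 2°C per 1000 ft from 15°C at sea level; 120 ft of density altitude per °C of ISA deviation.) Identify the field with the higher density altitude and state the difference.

Site P by 8144 ft

Site P: ISA temp = 8.8°C, deviation +21.2°C, DA = 3100 + 120 × 21.2 = 5644 ft.
Site Q: ISA temp = 14°C, deviation -25°C, DA = 500 + 120 × (-25) = -2500 ft.
Site P is higher by 5644 − (-2500) = 8144 ft.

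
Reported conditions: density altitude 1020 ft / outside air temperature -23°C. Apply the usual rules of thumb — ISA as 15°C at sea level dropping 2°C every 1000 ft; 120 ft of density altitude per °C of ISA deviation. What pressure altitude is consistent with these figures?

4500 ft

DA = PA + 120 × (OAT − (15 − 2·PA/1000)) = PA + 120·OAT − 1800 + 0.24·PA = 1.24·PA + 120·OAT − 1800.
So 1.24·PA = 1020 − 120 × (-23) + 1800 = 5580.
PA = 5580 / 1.24 = 4500 ft.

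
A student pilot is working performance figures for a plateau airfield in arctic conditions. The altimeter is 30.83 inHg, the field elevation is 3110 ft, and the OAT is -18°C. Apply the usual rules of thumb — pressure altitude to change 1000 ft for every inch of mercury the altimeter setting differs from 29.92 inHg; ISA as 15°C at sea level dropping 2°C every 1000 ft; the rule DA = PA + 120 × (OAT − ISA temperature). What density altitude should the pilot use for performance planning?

-1232 ft

Pressure altitude = 3110 + (29.92 − 30.83) × 1000 = 3110 + (-910) = 2200 ft.
ISA temperature at 2200 ft = 15 − 2 × (2200/1000) = 10.6°C.
ISA deviation = -18 − 10.6 = -28.6°C.
Density altitude = 2200 + 120 × (-28.6) = -1232 ft.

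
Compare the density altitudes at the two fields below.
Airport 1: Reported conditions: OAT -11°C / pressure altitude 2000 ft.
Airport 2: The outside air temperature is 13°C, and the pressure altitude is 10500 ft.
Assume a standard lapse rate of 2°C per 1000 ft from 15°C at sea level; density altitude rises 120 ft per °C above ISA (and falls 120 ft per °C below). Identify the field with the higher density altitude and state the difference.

Airport 2 by 13420 ft

Airport 1: ISA temp = 11°C, deviation -22°C, DA = 2000 + 120 × (-22) = -640 ft.
Airport 2: ISA temp = -6°C, deviation +19°C, DA = 10500 + 120 × 19 = 12780 ft.
Airport 2 is higher by 12780 − (-640) = 13420 ft.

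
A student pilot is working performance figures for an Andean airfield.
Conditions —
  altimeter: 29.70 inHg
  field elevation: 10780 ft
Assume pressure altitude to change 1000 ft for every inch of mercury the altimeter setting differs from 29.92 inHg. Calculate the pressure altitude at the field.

11000 ft

Pressure correction = (29.92 − 29.70) × 1000 = +220 ft.
Pressure altitude = 10780 + (+220) = 11000 ft.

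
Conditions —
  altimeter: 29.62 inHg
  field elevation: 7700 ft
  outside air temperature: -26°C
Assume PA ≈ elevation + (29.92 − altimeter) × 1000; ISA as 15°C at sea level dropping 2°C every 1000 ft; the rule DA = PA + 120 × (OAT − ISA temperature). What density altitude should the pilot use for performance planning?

Pressure altitude = 7700 + (29.92 − 29.62) × 1000 = 7700 + (+300) = 8000 ft.
ISA temperature at 8000 ft = 15 − 2 × (8000/1000) = -1°C.
ISA deviation = -26 − (-1) = -25°C.
Density altitude = 8000 + 120 × (-25) = 5000 ft.

5000 ft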